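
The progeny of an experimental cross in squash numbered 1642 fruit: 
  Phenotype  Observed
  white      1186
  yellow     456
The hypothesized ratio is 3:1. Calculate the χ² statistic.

Under the 3:1 hypothesis (Σ ratio = 4, N = 1642):
  white: 1642 × 3/4 = 1231.5
  yellow: 1642 × 1/4 = 410.5
χ² = Σ (O − E)² / E
  white: (1186 − 1231.5)² / 1231.5 = 1.6811
  yellow: (456 − 410.5)² / 410.5 = 5.0432
χ² = 1.6811 + 5.0432 = 6.7243 ≈ 6.724

6.724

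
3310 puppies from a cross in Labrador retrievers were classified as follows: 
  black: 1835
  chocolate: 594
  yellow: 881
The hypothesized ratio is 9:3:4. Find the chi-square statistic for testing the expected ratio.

Total ratio parts = 16. Expected numbers out of 3310:
  black: 3310 × 9/16 = 1861.875
  chocolate: 3310 × 3/16 = 620.625
  yellow: 3310 × 4/16 = 827.5
χ² = Σ (O − E)² / E
  black: (1835 − 1861.875)² / 1861.875 = 0.3879
  chocolate: (594 − 620.625)² / 620.625 = 1.1422
  yellow: (881 − 827.5)² / 827.5 = 3.4589
χ² = 0.3879 + 1.1422 + 3.4589 = 4.989

4.989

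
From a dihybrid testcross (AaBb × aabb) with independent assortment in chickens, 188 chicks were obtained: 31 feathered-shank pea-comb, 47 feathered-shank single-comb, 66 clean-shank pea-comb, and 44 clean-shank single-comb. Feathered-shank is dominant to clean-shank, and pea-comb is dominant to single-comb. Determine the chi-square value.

13.319

A dihybrid testcross with independent assortment gives a 1:1:1:1 ratio.
Total ratio parts = 4. Expected numbers out of 188:
  feathered-shank pea-comb: 188 × 1/4 = 47
  feathered-shank single-comb: 188 × 1/4 = 47
  clean-shank pea-comb: 188 × 1/4 = 47
  clean-shank single-comb: 188 × 1/4 = 47
χ² = Σ (O − E)² / E
  feathered-shank pea-comb: (31 − 47)² / 47 = 5.4468
  feathered-shank single-comb: (47 − 47)² / 47 = 0.0000
  clean-shank pea-comb: (66 − 47)² / 47 = 7.6809
  clean-shank single-comb: (44 − 47)² / 47 = 0.1915
χ² = 5.4468 + 0.0000 + 7.6809 + 0.1915 = 13.3192 ≈ 13.319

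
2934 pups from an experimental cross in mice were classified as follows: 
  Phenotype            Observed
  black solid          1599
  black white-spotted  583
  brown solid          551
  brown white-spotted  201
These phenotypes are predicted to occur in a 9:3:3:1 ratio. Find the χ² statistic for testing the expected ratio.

5.259

Total ratio parts = 16. Expected numbers out of 2934:
  black solid: 2934 × 9/16 = 1650.375
  black white-spotted: 2934 × 3/16 = 550.125
  brown solid: 2934 × 3/16 = 550.125
  brown white-spotted: 2934 × 1/16 = 183.375
χ² = Σ (O − E)² / E
  black solid: (1599 − 1650.375)² / 1650.375 = 1.5993
  black white-spotted: (583 − 550.125)² / 550.125 = 1.9646
  brown solid: (551 − 550.125)² / 550.125 = 0.0014
  brown white-spotted: (201 − 183.375)² / 183.375 = 1.6940
χ² = 1.5993 + 1.9646 + 0.0014 + 1.6940 = 5.2593 ≈ 5.259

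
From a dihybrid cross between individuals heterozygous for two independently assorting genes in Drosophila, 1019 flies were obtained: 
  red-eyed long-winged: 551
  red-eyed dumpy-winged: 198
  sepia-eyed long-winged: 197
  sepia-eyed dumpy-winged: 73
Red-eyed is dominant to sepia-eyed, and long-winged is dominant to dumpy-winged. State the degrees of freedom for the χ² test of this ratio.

3

A dihybrid F₂ with independent assortment and complete dominance at both loci gives a 9:3:3:1 phenotypic ratio.
A goodness-of-fit test with 4 phenotype classes has df = 4 − 1 = 3.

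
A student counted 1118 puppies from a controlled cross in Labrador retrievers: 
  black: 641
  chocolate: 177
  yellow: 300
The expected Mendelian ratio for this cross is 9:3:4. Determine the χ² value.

6.815

Expected counts for N = 1118 under a 9:3:4 ratio (total parts = 16):
  black: 1118 × 9/16 = 628.875
  chocolate: 1118 × 3/16 = 209.625
  yellow: 1118 × 4/16 = 279.5
χ² = Σ (O − E)² / E
  black: (641 − 628.875)² / 628.875 = 0.2338
  chocolate: (177 − 209.625)² / 209.625 = 5.0776
  yellow: (300 − 279.5)² / 279.5 = 1.5036
χ² = 0.2338 + 5.0776 + 1.5036 = 6.815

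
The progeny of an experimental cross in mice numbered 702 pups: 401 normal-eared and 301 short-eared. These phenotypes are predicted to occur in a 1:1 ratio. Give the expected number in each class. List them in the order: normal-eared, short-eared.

351, 351

Under the 1:1 hypothesis (Σ ratio = 2, N = 702):
  normal-eared: 702 × 1/2 = 351
  short-eared: 702 × 1/2 = 351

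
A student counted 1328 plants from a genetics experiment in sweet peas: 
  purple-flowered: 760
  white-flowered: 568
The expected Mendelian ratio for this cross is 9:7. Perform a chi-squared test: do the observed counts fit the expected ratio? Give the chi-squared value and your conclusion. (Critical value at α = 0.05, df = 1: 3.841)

Total ratio parts = 16. Expected numbers out of 1328:
  purple-flowered: 1328 × 9/16 = 747
  white-flowered: 1328 × 7/16 = 581
χ² = Σ (O − E)² / E
  purple-flowered: (760 − 747)² / 747 = 0.2262
  white-flowered: (568 − 581)² / 581 = 0.2909
χ² = 0.2262 + 0.2909 = 0.5171 ≈ 0.517
Degrees of freedom = 2 − 1 = 1; critical value at α = 0.05 is 3.841.
Since 0.517 < 3.841, we fail to reject the null hypothesis — the data are consistent with the 9:7 ratio.

0.517; consistent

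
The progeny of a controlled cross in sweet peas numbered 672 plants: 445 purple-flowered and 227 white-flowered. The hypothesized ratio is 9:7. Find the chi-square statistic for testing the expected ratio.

27.144

Under the 9:7 hypothesis (Σ ratio = 16, N = 672):
  purple-flowered: 672 × 9/16 = 378
  white-flowered: 672 × 7/16 = 294
χ² = Σ (O − E)² / E
  purple-flowered: (445 − 378)² / 378 = 11.8757
  white-flowered: (227 − 294)² / 294 = 15.2687
χ² = 11.8757 + 15.2687 = 27.1444 ≈ 27.144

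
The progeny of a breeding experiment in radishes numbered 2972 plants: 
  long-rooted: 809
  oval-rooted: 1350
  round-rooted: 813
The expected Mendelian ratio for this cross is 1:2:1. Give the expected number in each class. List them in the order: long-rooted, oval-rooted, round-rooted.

743, 1486, 743

The 1:2:1 ratio has 4 parts, so with N = 2972 the expected counts are:
  long-rooted: 2972 × 1/4 = 743
  oval-rooted: 2972 × 2/4 = 1486
  round-rooted: 2972 × 1/4 = 743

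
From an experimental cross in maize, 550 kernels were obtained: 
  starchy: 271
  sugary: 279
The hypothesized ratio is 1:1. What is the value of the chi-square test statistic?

0.116

Total ratio parts = 2. Expected numbers out of 550:
  starchy: 550 × 1/2 = 275
  sugary: 550 × 1/2 = 275
χ² = Σ (O − E)² / E
  starchy: (271 − 275)² / 275 = 0.0582
  sugary: (279 − 275)² / 275 = 0.0582
χ² = 0.0582 + 0.0582 = 0.1164 ≈ 0.116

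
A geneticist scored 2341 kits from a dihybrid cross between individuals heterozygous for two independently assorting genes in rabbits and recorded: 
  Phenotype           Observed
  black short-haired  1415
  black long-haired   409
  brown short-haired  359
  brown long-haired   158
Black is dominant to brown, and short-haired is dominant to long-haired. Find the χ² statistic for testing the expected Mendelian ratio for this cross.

A dihybrid F₂ with independent assortment and complete dominance at both loci gives a 9:3:3:1 phenotypic ratio.
The 9:3:3:1 ratio has 16 parts, so with N = 2341 the expected counts are:
  black short-haired: 2341 × 9/16 = 1316.8125
  black long-haired: 2341 × 3/16 = 438.9375
  brown short-haired: 2341 × 3/16 = 438.9375
  brown long-haired: 2341 × 1/16 = 146.3125
χ² = Σ (O − E)² / E
  black short-haired: (1415 − 1316.8125)² / 1316.8125 = 7.3213
  black long-haired: (409 − 438.9375)² / 438.9375 = 2.0419
  brown short-haired: (359 − 438.9375)² / 438.9375 = 14.5579
  brown long-haired: (158 − 146.3125)² / 146.3125 = 0.9336
χ² = 7.3213 + 2.0419 + 14.5579 + 0.9336 = 24.8547 ≈ 24.855

24.855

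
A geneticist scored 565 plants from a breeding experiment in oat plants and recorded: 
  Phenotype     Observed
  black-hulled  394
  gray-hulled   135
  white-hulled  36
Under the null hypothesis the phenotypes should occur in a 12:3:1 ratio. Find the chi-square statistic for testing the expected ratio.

10.075

Total ratio parts = 16. Expected numbers out of 565:
  black-hulled: 565 × 12/16 = 423.75
  gray-hulled: 565 × 3/16 = 105.9375
  white-hulled: 565 × 1/16 = 35.3125
χ² = Σ (O − E)² / E
  black-hulled: (394 − 423.75)² / 423.75 = 2.0886
  gray-hulled: (135 − 105.9375)² / 105.9375 = 7.9729
  white-hulled: (36 − 35.3125)² / 35.3125 = 0.0134
χ² = 2.0886 + 7.9729 + 0.0134 = 10.0749 ≈ 10.075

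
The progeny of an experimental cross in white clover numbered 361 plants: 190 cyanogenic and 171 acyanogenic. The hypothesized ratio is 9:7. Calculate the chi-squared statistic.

1.921

Total ratio parts = 16. Expected numbers out of 361:
  cyanogenic: 361 × 9/16 = 203.0625
  acyanogenic: 361 × 7/16 = 157.9375
χ² = Σ (O − E)² / E
  cyanogenic: (190 − 203.0625)² / 203.0625 = 0.8403
  acyanogenic: (171 − 157.9375)² / 157.9375 = 1.0804
χ² = 0.8403 + 1.0804 = 1.9207 ≈ 1.921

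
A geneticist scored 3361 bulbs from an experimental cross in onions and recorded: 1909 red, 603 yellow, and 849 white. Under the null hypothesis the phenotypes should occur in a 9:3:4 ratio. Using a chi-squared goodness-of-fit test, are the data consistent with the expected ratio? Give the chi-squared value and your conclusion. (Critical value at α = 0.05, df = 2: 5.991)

1.444; consistent

Total ratio parts = 16. Expected numbers out of 3361:
  red: 3361 × 9/16 = 1890.5625
  yellow: 3361 × 3/16 = 630.1875
  white: 3361 × 4/16 = 840.25
χ² = Σ (O − E)² / E
  red: (1909 − 1890.5625)² / 1890.5625 = 0.1798
  yellow: (603 − 630.1875)² / 630.1875 = 1.1729
  white: (849 − 840.25)² / 840.25 = 0.0911
χ² = 0.1798 + 1.1729 + 0.0911 = 1.4438 ≈ 1.444
Degrees of freedom = 3 − 1 = 2; critical value at α = 0.05 is 5.991.
Since 1.444 < 5.991, we fail to reject the null hypothesis — the data are consistent with the 9:3:4 ratio.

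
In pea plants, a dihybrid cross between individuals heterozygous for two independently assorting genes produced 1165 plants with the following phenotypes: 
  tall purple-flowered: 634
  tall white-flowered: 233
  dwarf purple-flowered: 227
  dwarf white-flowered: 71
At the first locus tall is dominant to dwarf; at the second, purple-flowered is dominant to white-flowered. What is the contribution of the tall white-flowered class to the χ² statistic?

0.971

A dihybrid F₂ with independent assortment and complete dominance at both loci gives a 9:3:3:1 phenotypic ratio.
Total ratio parts = 16. Expected numbers out of 1165:
  tall purple-flowered: 1165 × 9/16 = 655.3125
  tall white-flowered: 1165 × 3/16 = 218.4375
  dwarf purple-flowered: 1165 × 3/16 = 218.4375
  dwarf white-flowered: 1165 × 1/16 = 72.8125
Contribution of tall white-flowered: (233 − 218.4375)² / 218.4375 = 0.9708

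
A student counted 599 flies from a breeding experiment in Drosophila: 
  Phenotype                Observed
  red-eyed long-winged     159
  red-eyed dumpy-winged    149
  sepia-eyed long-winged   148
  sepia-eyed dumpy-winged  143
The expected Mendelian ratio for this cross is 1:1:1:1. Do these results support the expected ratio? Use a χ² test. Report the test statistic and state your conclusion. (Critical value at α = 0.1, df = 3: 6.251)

Total ratio parts = 4. Expected numbers out of 599:
  red-eyed long-winged: 599 × 1/4 = 149.75
  red-eyed dumpy-winged: 599 × 1/4 = 149.75
  sepia-eyed long-winged: 599 × 1/4 = 149.75
  sepia-eyed dumpy-winged: 599 × 1/4 = 149.75
χ² = Σ (O − E)² / E
  red-eyed long-winged: (159 − 149.75)² / 149.75 = 0.5714
  red-eyed dumpy-winged: (149 − 149.75)² / 149.75 = 0.0038
  sepia-eyed long-winged: (148 − 149.75)² / 149.75 = 0.0205
  sepia-eyed dumpy-winged: (143 − 149.75)² / 149.75 = 0.3043
χ² = 0.5714 + 0.0038 + 0.0205 + 0.3043 = 0.900
Degrees of freedom = 4 − 1 = 3; critical value at α = 0.1 is 6.251.
Since 0.900 < 6.251, we fail to reject the null hypothesis — the data are consistent with the 1:1:1:1 ratio.

0.900; consistent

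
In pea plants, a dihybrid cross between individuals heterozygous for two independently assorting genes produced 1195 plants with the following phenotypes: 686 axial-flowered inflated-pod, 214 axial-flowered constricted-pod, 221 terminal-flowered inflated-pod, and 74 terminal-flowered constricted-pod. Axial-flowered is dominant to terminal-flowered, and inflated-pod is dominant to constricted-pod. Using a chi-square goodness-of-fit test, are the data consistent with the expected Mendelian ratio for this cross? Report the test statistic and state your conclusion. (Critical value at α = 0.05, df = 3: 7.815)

0.784; consistent

A dihybrid F₂ with independent assortment and complete dominance at both loci gives a 9:3:3:1 phenotypic ratio.
Under the 9:3:3:1 hypothesis (Σ ratio = 16, N = 1195):
  axial-flowered inflated-pod: 1195 × 9/16 = 672.1875
  axial-flowered constricted-pod: 1195 × 3/16 = 224.0625
  terminal-flowered inflated-pod: 1195 × 3/16 = 224.0625
  terminal-flowered constricted-pod: 1195 × 1/16 = 74.6875
χ² = Σ (O − E)² / E
  axial-flowered inflated-pod: (686 − 672.1875)² / 672.1875 = 0.2838
  axial-flowered constricted-pod: (214 − 224.0625)² / 224.0625 = 0.4519
  terminal-flowered inflated-pod: (221 − 224.0625)² / 224.0625 = 0.0419
  terminal-flowered constricted-pod: (74 − 74.6875)² / 74.6875 = 0.0063
χ² = 0.2838 + 0.4519 + 0.0419 + 0.0063 = 0.7839 ≈ 0.784
Degrees of freedom = 4 − 1 = 3; critical value at α = 0.05 is 7.815.
Since 0.784 < 7.815, we fail to reject the null hypothesis — the data are consistent with the 9:3:3:1 ratio.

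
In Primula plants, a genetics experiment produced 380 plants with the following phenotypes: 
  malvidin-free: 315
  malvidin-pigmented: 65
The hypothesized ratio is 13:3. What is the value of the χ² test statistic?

0.675

Total ratio parts = 16. Expected numbers out of 380:
  malvidin-free: 380 × 13/16 = 308.75
  malvidin-pigmented: 380 × 3/16 = 71.25
χ² = Σ (O − E)² / E
  malvidin-free: (315 − 308.75)² / 308.75 = 0.1265
  malvidin-pigmented: (65 − 71.25)² / 71.25 = 0.5482
χ² = 0.1265 + 0.5482 = 0.6747 ≈ 0.675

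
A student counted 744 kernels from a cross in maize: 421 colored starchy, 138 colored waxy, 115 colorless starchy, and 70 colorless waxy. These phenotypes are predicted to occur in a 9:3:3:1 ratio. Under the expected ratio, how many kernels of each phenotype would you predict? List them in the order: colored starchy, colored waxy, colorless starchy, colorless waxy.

Under the 9:3:3:1 hypothesis (Σ ratio = 16, N = 744):
  colored starchy: 744 × 9/16 = 418.5
  colored waxy: 744 × 3/16 = 139.5
  colorless starchy: 744 × 3/16 = 139.5
  colorless waxy: 744 × 1/16 = 46.5

418.5, 139.5, 139.5, 46.5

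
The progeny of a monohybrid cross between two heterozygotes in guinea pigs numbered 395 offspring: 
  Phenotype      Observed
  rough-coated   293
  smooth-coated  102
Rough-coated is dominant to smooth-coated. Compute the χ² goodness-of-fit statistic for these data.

For a monohybrid cross between heterozygotes with complete dominance, the expected phenotypic ratio is 3:1.
Under the 3:1 hypothesis (Σ ratio = 4, N = 395):
  rough-coated: 395 × 3/4 = 296.25
  smooth-coated: 395 × 1/4 = 98.75
χ² = Σ (O − E)² / E
  rough-coated: (293 − 296.25)² / 296.25 = 0.0357
  smooth-coated: (102 − 98.75)² / 98.75 = 0.1070
χ² = 0.0357 + 0.1070 = 0.1427 ≈ 0.143

0.143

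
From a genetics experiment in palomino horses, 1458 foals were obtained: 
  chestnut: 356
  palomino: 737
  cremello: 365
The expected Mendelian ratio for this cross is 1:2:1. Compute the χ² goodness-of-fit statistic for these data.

Total ratio parts = 4. Expected numbers out of 1458:
  chestnut: 1458 × 1/4 = 364.5
  palomino: 1458 × 2/4 = 729
  cremello: 1458 × 1/4 = 364.5
χ² = Σ (O − E)² / E
  chestnut: (356 − 364.5)² / 364.5 = 0.1982
  palomino: (737 − 729)² / 729 = 0.0878
  cremello: (365 − 364.5)² / 364.5 = 0.0007
χ² = 0.1982 + 0.0878 + 0.0007 = 0.2867 ≈ 0.287

0.287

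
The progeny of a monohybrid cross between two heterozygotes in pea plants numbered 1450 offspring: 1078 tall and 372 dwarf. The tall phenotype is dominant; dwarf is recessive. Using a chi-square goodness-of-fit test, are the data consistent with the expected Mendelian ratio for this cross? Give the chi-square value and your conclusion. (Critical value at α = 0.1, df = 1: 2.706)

0.332; consistent

For a monohybrid cross between heterozygotes with complete dominance, the expected phenotypic ratio is 3:1.
Under the 3:1 hypothesis (Σ ratio = 4, N = 1450):
  tall: 1450 × 3/4 = 1087.5
  dwarf: 1450 × 1/4 = 362.5
χ² = Σ (O − E)² / E
  tall: (1078 − 1087.5)² / 1087.5 = 0.0830
  dwarf: (372 − 362.5)² / 362.5 = 0.2490
χ² = 0.0830 + 0.2490 = 0.332
Degrees of freedom = 2 − 1 = 1; critical value at α = 0.1 is 2.706.
Since 0.332 < 2.706, we fail to reject the null hypothesis — the data are consistent with the 3:1 ratio.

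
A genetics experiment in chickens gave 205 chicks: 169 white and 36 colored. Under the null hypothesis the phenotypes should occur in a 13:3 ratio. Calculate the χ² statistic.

Expected counts for N = 205 under a 13:3 ratio (total parts = 16):
  white: 205 × 13/16 = 166.5625
  colored: 205 × 3/16 = 38.4375
χ² = Σ (O − E)² / E
  white: (169 − 166.5625)² / 166.5625 = 0.0357
  colored: (36 − 38.4375)² / 38.4375 = 0.1546
χ² = 0.0357 + 0.1546 = 0.1903 ≈ 0.190

0.190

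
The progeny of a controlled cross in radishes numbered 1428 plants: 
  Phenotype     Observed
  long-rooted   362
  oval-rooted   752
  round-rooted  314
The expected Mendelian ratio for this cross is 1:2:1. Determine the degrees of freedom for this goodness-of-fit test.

A goodness-of-fit test with 3 phenotype classes has df = 3 − 1 = 2.

2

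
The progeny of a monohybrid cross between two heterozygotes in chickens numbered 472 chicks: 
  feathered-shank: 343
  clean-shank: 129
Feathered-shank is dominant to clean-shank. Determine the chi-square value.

For a monohybrid cross between heterozygotes with complete dominance, the expected phenotypic ratio is 3:1.
Under the 3:1 hypothesis (Σ ratio = 4, N = 472):
  feathered-shank: 472 × 3/4 = 354
  clean-shank: 472 × 1/4 = 118
χ² = Σ (O − E)² / E
  feathered-shank: (343 − 354)² / 354 = 0.3418
  clean-shank: (129 − 118)² / 118 = 1.0254
χ² = 0.3418 + 1.0254 = 1.3672 ≈ 1.367

1.367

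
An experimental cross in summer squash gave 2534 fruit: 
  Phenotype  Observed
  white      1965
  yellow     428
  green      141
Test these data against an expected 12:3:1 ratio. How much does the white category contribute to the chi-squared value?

2.189

Total ratio parts = 16. Expected numbers out of 2534:
  white: 2534 × 12/16 = 1900.5
  yellow: 2534 × 3/16 = 475.125
  green: 2534 × 1/16 = 158.375
Contribution of white: (1965 − 1900.5)² / 1900.5 = 2.1890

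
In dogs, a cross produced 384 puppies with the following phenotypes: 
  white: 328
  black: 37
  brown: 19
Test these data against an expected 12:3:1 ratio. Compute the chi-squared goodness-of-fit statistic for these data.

23.611

Total ratio parts = 16. Expected numbers out of 384:
  white: 384 × 12/16 = 288
  black: 384 × 3/16 = 72
  brown: 384 × 1/16 = 24
χ² = Σ (O − E)² / E
  white: (328 − 288)² / 288 = 5.5556
  black: (37 − 72)² / 72 = 17.0139
  brown: (19 − 24)² / 24 = 1.0417
χ² = 5.5556 + 17.0139 + 1.0417 = 23.6112 ≈ 23.611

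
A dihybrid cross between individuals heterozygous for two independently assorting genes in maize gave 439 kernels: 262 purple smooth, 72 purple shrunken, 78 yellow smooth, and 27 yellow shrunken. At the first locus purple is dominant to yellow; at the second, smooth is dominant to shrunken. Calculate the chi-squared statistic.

2.444

A dihybrid F₂ with independent assortment and complete dominance at both loci gives a 9:3:3:1 phenotypic ratio.
Total ratio parts = 16. Expected numbers out of 439:
  purple smooth: 439 × 9/16 = 246.9375
  purple shrunken: 439 × 3/16 = 82.3125
  yellow smooth: 439 × 3/16 = 82.3125
  yellow shrunken: 439 × 1/16 = 27.4375
χ² = Σ (O − E)² / E
  purple smooth: (262 − 246.9375)² / 246.9375 = 0.9188
  purple shrunken: (72 − 82.3125)² / 82.3125 = 1.2920
  yellow smooth: (78 − 82.3125)² / 82.3125 = 0.2259
  yellow shrunken: (27 − 27.4375)² / 27.4375 = 0.0070
χ² = 0.9188 + 1.2920 + 0.2259 + 0.0070 = 2.4437 ≈ 2.444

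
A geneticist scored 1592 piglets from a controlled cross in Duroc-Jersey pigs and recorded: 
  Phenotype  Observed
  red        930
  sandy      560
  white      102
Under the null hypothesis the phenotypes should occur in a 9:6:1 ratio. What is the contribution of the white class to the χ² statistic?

Expected counts for N = 1592 under a 9:6:1 ratio (total parts = 16):
  red: 1592 × 9/16 = 895.5
  sandy: 1592 × 6/16 = 597
  white: 1592 × 1/16 = 99.5
Contribution of white: (102 − 99.5)² / 99.5 = 0.0628

0.063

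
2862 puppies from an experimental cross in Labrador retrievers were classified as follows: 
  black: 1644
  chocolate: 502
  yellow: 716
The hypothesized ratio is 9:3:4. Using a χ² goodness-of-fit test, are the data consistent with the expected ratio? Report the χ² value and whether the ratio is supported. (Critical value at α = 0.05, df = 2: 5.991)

2.958; consistent

Expected counts for N = 2862 under a 9:3:4 ratio (total parts = 16):
  black: 2862 × 9/16 = 1609.875
  chocolate: 2862 × 3/16 = 536.625
  yellow: 2862 × 4/16 = 715.5
χ² = Σ (O − E)² / E
  black: (1644 − 1609.875)² / 1609.875 = 0.7234
  chocolate: (502 − 536.625)² / 536.625 = 2.2341
  yellow: (716 − 715.5)² / 715.5 = 0.0003
χ² = 0.7234 + 2.2341 + 0.0003 = 2.9578 ≈ 2.958
Degrees of freedom = 3 − 1 = 2; critical value at α = 0.05 is 5.991.
Since 2.958 < 5.991, we fail to reject the null hypothesis — the data are consistent with the 9:3:4 ratio.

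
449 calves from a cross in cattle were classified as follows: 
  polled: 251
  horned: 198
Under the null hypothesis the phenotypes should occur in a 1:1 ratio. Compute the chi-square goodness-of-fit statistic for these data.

6.256

Expected counts for N = 449 under a 1:1 ratio (total parts = 2):
  polled: 449 × 1/2 = 224.5
  horned: 449 × 1/2 = 224.5
χ² = Σ (O − E)² / E
  polled: (251 − 224.5)² / 224.5 = 3.1281
  horned: (198 − 224.5)² / 224.5 = 3.1281
χ² = 3.1281 + 3.1281 = 6.2562 ≈ 6.256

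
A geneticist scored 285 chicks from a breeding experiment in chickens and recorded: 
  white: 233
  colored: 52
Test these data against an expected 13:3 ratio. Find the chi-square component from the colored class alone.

Expected counts for N = 285 under a 13:3 ratio (total parts = 16):
  white: 285 × 13/16 = 231.5625
  colored: 285 × 3/16 = 53.4375
Contribution of colored: (52 − 53.4375)² / 53.4375 = 0.0387

0.039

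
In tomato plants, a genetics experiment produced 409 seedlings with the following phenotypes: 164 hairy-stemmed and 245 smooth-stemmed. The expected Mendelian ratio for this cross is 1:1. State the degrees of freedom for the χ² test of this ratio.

A goodness-of-fit test with 2 phenotype classes has df = 2 − 1 = 1.

1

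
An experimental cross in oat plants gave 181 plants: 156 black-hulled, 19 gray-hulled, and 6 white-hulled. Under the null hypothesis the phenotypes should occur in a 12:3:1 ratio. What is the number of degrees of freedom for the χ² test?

2

A goodness-of-fit test with 3 phenotype classes has df = 3 − 1 = 2.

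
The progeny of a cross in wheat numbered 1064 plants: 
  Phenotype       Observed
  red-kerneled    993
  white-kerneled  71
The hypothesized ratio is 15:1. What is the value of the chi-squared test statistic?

The 15:1 ratio has 16 parts, so with N = 1064 the expected counts are:
  red-kerneled: 1064 × 15/16 = 997.5
  white-kerneled: 1064 × 1/16 = 66.5
χ² = Σ (O − E)² / E
  red-kerneled: (993 − 997.5)² / 997.5 = 0.0203
  white-kerneled: (71 − 66.5)² / 66.5 = 0.3045
χ² = 0.0203 + 0.3045 = 0.3248 ≈ 0.325

0.325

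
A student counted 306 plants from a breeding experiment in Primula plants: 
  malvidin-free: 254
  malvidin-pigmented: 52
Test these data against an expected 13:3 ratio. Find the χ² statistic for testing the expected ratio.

Total ratio parts = 16. Expected numbers out of 306:
  malvidin-free: 306 × 13/16 = 248.625
  malvidin-pigmented: 306 × 3/16 = 57.375
χ² = Σ (O − E)² / E
  malvidin-free: (254 − 248.625)² / 248.625 = 0.1162
  malvidin-pigmented: (52 − 57.375)² / 57.375 = 0.5035
χ² = 0.1162 + 0.5035 = 0.6197 ≈ 0.620

0.620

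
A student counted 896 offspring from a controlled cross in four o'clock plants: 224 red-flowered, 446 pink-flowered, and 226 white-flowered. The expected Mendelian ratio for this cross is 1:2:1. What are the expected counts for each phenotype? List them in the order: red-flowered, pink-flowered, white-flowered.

224, 448, 224

Under the 1:2:1 hypothesis (Σ ratio = 4, N = 896):
  red-flowered: 896 × 1/4 = 224
  pink-flowered: 896 × 2/4 = 448
  white-flowered: 896 × 1/4 = 224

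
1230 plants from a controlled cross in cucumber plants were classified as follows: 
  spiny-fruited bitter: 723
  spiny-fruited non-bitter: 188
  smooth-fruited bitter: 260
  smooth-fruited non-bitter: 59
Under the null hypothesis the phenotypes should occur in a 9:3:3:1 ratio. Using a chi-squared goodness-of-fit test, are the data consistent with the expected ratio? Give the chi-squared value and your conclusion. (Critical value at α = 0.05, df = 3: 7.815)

17.176; not consistent

Under the 9:3:3:1 hypothesis (Σ ratio = 16, N = 1230):
  spiny-fruited bitter: 1230 × 9/16 = 691.875
  spiny-fruited non-bitter: 1230 × 3/16 = 230.625
  smooth-fruited bitter: 1230 × 3/16 = 230.625
  smooth-fruited non-bitter: 1230 × 1/16 = 76.875
χ² = Σ (O − E)² / E
  spiny-fruited bitter: (723 − 691.875)² / 691.875 = 1.4002
  spiny-fruited non-bitter: (188 − 230.625)² / 230.625 = 7.8781
  smooth-fruited bitter: (260 − 230.625)² / 230.625 = 3.7415
  smooth-fruited non-bitter: (59 − 76.875)² / 76.875 = 4.1563
χ² = 1.4002 + 7.8781 + 3.7415 + 4.1563 = 17.1761 ≈ 17.176
Degrees of freedom = 4 − 1 = 3; critical value at α = 0.05 is 7.815.
Since 17.176 > 7.815, we reject the null hypothesis — the data do not fit the 9:3:3:1 ratio.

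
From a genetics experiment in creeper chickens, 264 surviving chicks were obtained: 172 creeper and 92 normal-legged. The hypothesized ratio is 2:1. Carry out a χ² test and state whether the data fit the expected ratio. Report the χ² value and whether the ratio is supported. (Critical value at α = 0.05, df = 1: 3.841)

0.273; consistent

The 2:1 ratio has 3 parts, so with N = 264 the expected counts are:
  creeper: 264 × 2/3 = 176
  normal-legged: 264 × 1/3 = 88
χ² = Σ (O − E)² / E
  creeper: (172 − 176)² / 176 = 0.0909
  normal-legged: (92 − 88)² / 88 = 0.1818
χ² = 0.0909 + 0.1818 = 0.2727 ≈ 0.273
Degrees of freedom = 2 − 1 = 1; critical value at α = 0.05 is 3.841.
Since 0.273 < 3.841, we fail to reject the null hypothesis — the data are consistent with the 2:1 ratio.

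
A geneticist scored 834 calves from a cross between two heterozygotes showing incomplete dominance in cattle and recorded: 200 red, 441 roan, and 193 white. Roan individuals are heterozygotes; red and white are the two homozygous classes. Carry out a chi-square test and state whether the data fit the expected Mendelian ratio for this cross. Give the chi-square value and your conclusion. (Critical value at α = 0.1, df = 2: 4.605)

2.880; consistent

With incomplete dominance, a heterozygote × heterozygote cross gives a 1:2:1 phenotypic ratio.
The 1:2:1 ratio has 4 parts, so with N = 834 the expected counts are:
  red: 834 × 1/4 = 208.5
  roan: 834 × 2/4 = 417
  white: 834 × 1/4 = 208.5
χ² = Σ (O − E)² / E
  red: (200 − 208.5)² / 208.5 = 0.3465
  roan: (441 − 417)² / 417 = 1.3813
  white: (193 − 208.5)² / 208.5 = 1.1523
χ² = 0.3465 + 1.3813 + 1.1523 = 2.8801 ≈ 2.880
Degrees of freedom = 3 − 1 = 2; critical value at α = 0.1 is 4.605.
Since 2.880 < 4.605, we fail to reject the null hypothesis — the data are consistent with the 1:2:1 ratio.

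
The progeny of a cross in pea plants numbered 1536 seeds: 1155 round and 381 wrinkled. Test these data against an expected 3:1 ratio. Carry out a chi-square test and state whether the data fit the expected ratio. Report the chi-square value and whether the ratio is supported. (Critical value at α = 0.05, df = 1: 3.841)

0.031; consistent

The 3:1 ratio has 4 parts, so with N = 1536 the expected counts are:
  round: 1536 × 3/4 = 1152
  wrinkled: 1536 × 1/4 = 384
χ² = Σ (O − E)² / E
  round: (1155 − 1152)² / 1152 = 0.0078
  wrinkled: (381 − 384)² / 384 = 0.0234
χ² = 0.0078 + 0.0234 = 0.0312 ≈ 0.031
Degrees of freedom = 2 − 1 = 1; critical value at α = 0.05 is 3.841.
Since 0.031 < 3.841, we fail to reject the null hypothesis — the data are consistent with the 3:1 ratio.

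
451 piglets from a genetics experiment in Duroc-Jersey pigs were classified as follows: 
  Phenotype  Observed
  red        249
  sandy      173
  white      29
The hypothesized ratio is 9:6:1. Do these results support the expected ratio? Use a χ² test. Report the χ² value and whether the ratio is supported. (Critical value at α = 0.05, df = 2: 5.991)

Under the 9:6:1 hypothesis (Σ ratio = 16, N = 451):
  red: 451 × 9/16 = 253.6875
  sandy: 451 × 6/16 = 169.125
  white: 451 × 1/16 = 28.1875
χ² = Σ (O − E)² / E
  red: (249 − 253.6875)² / 253.6875 = 0.0866
  sandy: (173 − 169.125)² / 169.125 = 0.0888
  white: (29 − 28.1875)² / 28.1875 = 0.0234
χ² = 0.0866 + 0.0888 + 0.0234 = 0.1988 ≈ 0.199
Degrees of freedom = 3 − 1 = 2; critical value at α = 0.05 is 5.991.
Since 0.199 < 5.991, we fail to reject the null hypothesis — the data are consistent with the 9:6:1 ratio.

0.199; consistent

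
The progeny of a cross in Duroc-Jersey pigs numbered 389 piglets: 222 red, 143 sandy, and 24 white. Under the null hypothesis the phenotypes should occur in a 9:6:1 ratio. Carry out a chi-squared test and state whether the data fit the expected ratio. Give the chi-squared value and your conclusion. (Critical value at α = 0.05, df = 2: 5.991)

Under the 9:6:1 hypothesis (Σ ratio = 16, N = 389):
  red: 389 × 9/16 = 218.8125
  sandy: 389 × 6/16 = 145.875
  white: 389 × 1/16 = 24.3125
χ² = Σ (O − E)² / E
  red: (222 − 218.8125)² / 218.8125 = 0.0464
  sandy: (143 − 145.875)² / 145.875 = 0.0567
  white: (24 − 24.3125)² / 24.3125 = 0.0040
χ² = 0.0464 + 0.0567 + 0.0040 = 0.1071 ≈ 0.107
Degrees of freedom = 3 − 1 = 2; critical value at α = 0.05 is 5.991.
Since 0.107 < 5.991, we fail to reject the null hypothesis — the data are consistent with the 9:6:1 ratio.

0.107; consistent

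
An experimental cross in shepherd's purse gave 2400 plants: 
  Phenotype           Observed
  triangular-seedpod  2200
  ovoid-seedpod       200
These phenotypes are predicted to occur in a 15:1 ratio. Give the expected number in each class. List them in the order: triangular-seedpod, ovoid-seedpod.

2250, 150

Under the 15:1 hypothesis (Σ ratio = 16, N = 2400):
  triangular-seedpod: 2400 × 15/16 = 2250
  ovoid-seedpod: 2400 × 1/16 = 150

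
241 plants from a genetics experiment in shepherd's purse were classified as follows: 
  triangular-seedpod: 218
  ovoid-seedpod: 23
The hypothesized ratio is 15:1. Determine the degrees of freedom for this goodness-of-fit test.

1

A goodness-of-fit test with 2 phenotype classes has df = 2 − 1 = 1.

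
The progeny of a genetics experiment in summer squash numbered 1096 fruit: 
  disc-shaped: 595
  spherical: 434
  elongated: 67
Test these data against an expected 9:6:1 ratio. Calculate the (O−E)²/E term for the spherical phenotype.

Under the 9:6:1 hypothesis (Σ ratio = 16, N = 1096):
  disc-shaped: 1096 × 9/16 = 616.5
  spherical: 1096 × 6/16 = 411
  elongated: 1096 × 1/16 = 68.5
Contribution of spherical: (434 − 411)² / 411 = 1.2871

1.287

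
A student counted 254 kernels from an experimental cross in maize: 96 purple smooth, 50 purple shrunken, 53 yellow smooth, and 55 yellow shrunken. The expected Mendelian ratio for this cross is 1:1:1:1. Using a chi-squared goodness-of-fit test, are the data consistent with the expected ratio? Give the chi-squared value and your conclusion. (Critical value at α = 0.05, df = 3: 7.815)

The 1:1:1:1 ratio has 4 parts, so with N = 254 the expected counts are:
  purple smooth: 254 × 1/4 = 63.5
  purple shrunken: 254 × 1/4 = 63.5
  yellow smooth: 254 × 1/4 = 63.5
  yellow shrunken: 254 × 1/4 = 63.5
χ² = Σ (O − E)² / E
  purple smooth: (96 − 63.5)² / 63.5 = 16.6339
  purple shrunken: (50 − 63.5)² / 63.5 = 2.8701
  yellow smooth: (53 − 63.5)² / 63.5 = 1.7362
  yellow shrunken: (55 − 63.5)² / 63.5 = 1.1378
χ² = 16.6339 + 2.8701 + 1.7362 + 1.1378 = 22.378
Degrees of freedom = 4 − 1 = 3; critical value at α = 0.05 is 7.815.
Since 22.378 > 7.815, we reject the null hypothesis — the data do not fit the 1:1:1:1 ratio.

22.378; not consistent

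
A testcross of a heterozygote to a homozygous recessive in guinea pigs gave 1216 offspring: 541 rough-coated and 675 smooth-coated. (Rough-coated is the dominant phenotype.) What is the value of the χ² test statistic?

A testcross of a heterozygote (Aa × aa) gives a 1:1 phenotypic ratio.
Under the 1:1 hypothesis (Σ ratio = 2, N = 1216):
  rough-coated: 1216 × 1/2 = 608
  smooth-coated: 1216 × 1/2 = 608
χ² = Σ (O − E)² / E
  rough-coated: (541 − 608)² / 608 = 7.3832
  smooth-coated: (675 − 608)² / 608 = 7.3832
χ² = 7.3832 + 7.3832 = 14.7664 ≈ 14.766

14.766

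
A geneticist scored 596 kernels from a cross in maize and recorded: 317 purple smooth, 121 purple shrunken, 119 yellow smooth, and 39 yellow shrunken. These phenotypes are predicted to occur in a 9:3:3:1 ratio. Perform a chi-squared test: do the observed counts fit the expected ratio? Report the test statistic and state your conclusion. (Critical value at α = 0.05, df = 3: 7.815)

2.312; consistent

The 9:3:3:1 ratio has 16 parts, so with N = 596 the expected counts are:
  purple smooth: 596 × 9/16 = 335.25
  purple shrunken: 596 × 3/16 = 111.75
  yellow smooth: 596 × 3/16 = 111.75
  yellow shrunken: 596 × 1/16 = 37.25
χ² = Σ (O − E)² / E
  purple smooth: (317 − 335.25)² / 335.25 = 0.9935
  purple shrunken: (121 − 111.75)² / 111.75 = 0.7657
  yellow smooth: (119 − 111.75)² / 111.75 = 0.4704
  yellow shrunken: (39 − 37.25)² / 37.25 = 0.0822
χ² = 0.9935 + 0.7657 + 0.4704 + 0.0822 = 2.3118 ≈ 2.312
Degrees of freedom = 4 − 1 = 3; critical value at α = 0.05 is 7.815.
Since 2.312 < 7.815, we fail to reject the null hypothesis — the data are consistent with the 9:3:3:1 ratio.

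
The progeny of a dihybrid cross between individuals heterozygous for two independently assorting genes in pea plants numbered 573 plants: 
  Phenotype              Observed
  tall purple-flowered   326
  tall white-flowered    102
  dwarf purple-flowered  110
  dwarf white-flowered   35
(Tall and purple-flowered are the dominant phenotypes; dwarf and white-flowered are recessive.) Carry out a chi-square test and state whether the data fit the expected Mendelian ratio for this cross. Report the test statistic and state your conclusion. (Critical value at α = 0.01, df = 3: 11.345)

A dihybrid F₂ with independent assortment and complete dominance at both loci gives a 9:3:3:1 phenotypic ratio.
Expected counts for N = 573 under a 9:3:3:1 ratio (total parts = 16):
  tall purple-flowered: 573 × 9/16 = 322.3125
  tall white-flowered: 573 × 3/16 = 107.4375
  dwarf purple-flowered: 573 × 3/16 = 107.4375
  dwarf white-flowered: 573 × 1/16 = 35.8125
χ² = Σ (O − E)² / E
  tall purple-flowered: (326 − 322.3125)² / 322.3125 = 0.0422
  tall white-flowered: (102 − 107.4375)² / 107.4375 = 0.2752
  dwarf purple-flowered: (110 − 107.4375)² / 107.4375 = 0.0611
  dwarf white-flowered: (35 − 35.8125)² / 35.8125 = 0.0184
χ² = 0.0422 + 0.2752 + 0.0611 + 0.0184 = 0.3969 ≈ 0.397
Degrees of freedom = 4 − 1 = 3; critical value at α = 0.01 is 11.345.
Since 0.397 < 11.345, we fail to reject the null hypothesis — the data are consistent with the 9:3:3:1 ratio.

0.397; consistent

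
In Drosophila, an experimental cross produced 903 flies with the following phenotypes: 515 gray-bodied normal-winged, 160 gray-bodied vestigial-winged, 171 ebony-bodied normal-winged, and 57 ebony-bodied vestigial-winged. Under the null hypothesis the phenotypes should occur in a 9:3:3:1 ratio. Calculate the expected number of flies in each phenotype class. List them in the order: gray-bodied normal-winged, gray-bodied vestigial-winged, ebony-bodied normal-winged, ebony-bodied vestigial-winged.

Expected counts for N = 903 under a 9:3:3:1 ratio (total parts = 16):
  gray-bodied normal-winged: 903 × 9/16 = 507.9375
  gray-bodied vestigial-winged: 903 × 3/16 = 169.3125
  ebony-bodied normal-winged: 903 × 3/16 = 169.3125
  ebony-bodied vestigial-winged: 903 × 1/16 = 56.4375

507.9375, 169.3125, 169.3125, 56.4375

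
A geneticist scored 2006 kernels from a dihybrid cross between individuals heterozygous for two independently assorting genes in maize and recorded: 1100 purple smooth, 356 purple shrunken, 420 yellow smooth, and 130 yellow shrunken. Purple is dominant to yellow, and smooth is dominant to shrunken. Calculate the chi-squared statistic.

A dihybrid F₂ with independent assortment and complete dominance at both loci gives a 9:3:3:1 phenotypic ratio.
The 9:3:3:1 ratio has 16 parts, so with N = 2006 the expected counts are:
  purple smooth: 2006 × 9/16 = 1128.375
  purple shrunken: 2006 × 3/16 = 376.125
  yellow smooth: 2006 × 3/16 = 376.125
  yellow shrunken: 2006 × 1/16 = 125.375
χ² = Σ (O − E)² / E
  purple smooth: (1100 − 1128.375)² / 1128.375 = 0.7135
  purple shrunken: (356 − 376.125)² / 376.125 = 1.0768
  yellow smooth: (420 − 376.125)² / 376.125 = 5.1180
  yellow shrunken: (130 − 125.375)² / 125.375 = 0.1706
χ² = 0.7135 + 1.0768 + 5.1180 + 0.1706 = 7.0789 ≈ 7.079

7.079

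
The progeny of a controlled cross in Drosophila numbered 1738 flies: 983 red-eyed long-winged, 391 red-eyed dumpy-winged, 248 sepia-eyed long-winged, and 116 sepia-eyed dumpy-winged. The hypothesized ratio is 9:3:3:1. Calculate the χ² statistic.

32.155

Total ratio parts = 16. Expected numbers out of 1738:
  red-eyed long-winged: 1738 × 9/16 = 977.625
  red-eyed dumpy-winged: 1738 × 3/16 = 325.875
  sepia-eyed long-winged: 1738 × 3/16 = 325.875
  sepia-eyed dumpy-winged: 1738 × 1/16 = 108.625
χ² = Σ (O − E)² / E
  red-eyed long-winged: (983 − 977.625)² / 977.625 = 0.0296
  red-eyed dumpy-winged: (391 − 325.875)² / 325.875 = 13.0150
  sepia-eyed long-winged: (248 − 325.875)² / 325.875 = 18.6099
  sepia-eyed dumpy-winged: (116 − 108.625)² / 108.625 = 0.5007
χ² = 0.0296 + 13.0150 + 18.6099 + 0.5007 = 32.1552 ≈ 32.155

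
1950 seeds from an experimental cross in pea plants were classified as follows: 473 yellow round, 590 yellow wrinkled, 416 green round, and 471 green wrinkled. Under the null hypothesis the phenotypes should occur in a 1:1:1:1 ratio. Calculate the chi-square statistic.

Under the 1:1:1:1 hypothesis (Σ ratio = 4, N = 1950):
  yellow round: 1950 × 1/4 = 487.5
  yellow wrinkled: 1950 × 1/4 = 487.5
  green round: 1950 × 1/4 = 487.5
  green wrinkled: 1950 × 1/4 = 487.5
χ² = Σ (O − E)² / E
  yellow round: (473 − 487.5)² / 487.5 = 0.4313
  yellow wrinkled: (590 − 487.5)² / 487.5 = 21.5513
  green round: (416 − 487.5)² / 487.5 = 10.4867
  green wrinkled: (471 − 487.5)² / 487.5 = 0.5585
χ² = 0.4313 + 21.5513 + 10.4867 + 0.5585 = 33.0278 ≈ 33.028

33.028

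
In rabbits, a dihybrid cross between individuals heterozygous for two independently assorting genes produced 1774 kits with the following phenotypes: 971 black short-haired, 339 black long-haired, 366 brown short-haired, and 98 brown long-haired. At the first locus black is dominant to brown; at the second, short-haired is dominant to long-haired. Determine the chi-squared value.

A dihybrid F₂ with independent assortment and complete dominance at both loci gives a 9:3:3:1 phenotypic ratio.
Under the 9:3:3:1 hypothesis (Σ ratio = 16, N = 1774):
  black short-haired: 1774 × 9/16 = 997.875
  black long-haired: 1774 × 3/16 = 332.625
  brown short-haired: 1774 × 3/16 = 332.625
  brown long-haired: 1774 × 1/16 = 110.875
χ² = Σ (O − E)² / E
  black short-haired: (971 − 997.875)² / 997.875 = 0.7238
  black long-haired: (339 − 332.625)² / 332.625 = 0.1222
  brown short-haired: (366 − 332.625)² / 332.625 = 3.3488
  brown long-haired: (98 − 110.875)² / 110.875 = 1.4951
χ² = 0.7238 + 0.1222 + 3.3488 + 1.4951 = 5.6899 ≈ 5.690

5.690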